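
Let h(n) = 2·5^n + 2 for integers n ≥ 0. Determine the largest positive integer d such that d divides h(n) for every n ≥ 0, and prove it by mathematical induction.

d = 4

Computing the first values: h(0) = 4 and h(1) = 12; gcd(4, 12) = 4, so d ≤ 4.
We prove 4 | 2·5^n + 2 for all n ≥ 0 by induction on n.
When n = 0: h(0) = 4 = 4·(1), so 4 | h(0).
Suppose the result is true for n = j, i.e. 4 | h(j). Then
h(j+1) = 2·5^(j+1) + 2 = 5·(2·5^j + 2) - 8 = 5·h(j) - 8. The first term is divisible by 4 by the inductive hypothesis, and -8 is divisible by 4. Hence 4 | h(j+1).
By the principle of mathematical induction, the result holds for all n ≥ 0.
Therefore the largest such d is 4.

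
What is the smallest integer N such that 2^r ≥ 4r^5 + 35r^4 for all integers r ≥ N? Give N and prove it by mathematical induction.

At r = 25: 33554432 < 52734375, so the inequality fails and N ≥ 26. We prove 2^r ≥ 4r^5 + 35r^4 for all r ≥ 26.
Base case (r = 26): 2^r = 67108864 and 4r^5 + 35r^4 = 63519664, so 67108864 ≥ 63519664.
For the inductive step, assume it holds for an arbitrary m ≥ 26, so 2^m ≥ 4m^5 + 35m^4.
Then 2^(m + 1) = 2·(2^m) ≥ 2·(4m^5 + 35m^4).
Also, for m ≥ 26 we have 2·(4m^5 + 35m^4) ≥ 4(m+1)^5 + 35(m+1)^4, since 2·(4m^5 + 35m^4) − (4(m+1)^5 + 35(m+1)^4) = 4m^5 + 15m^4 - 180m^3 - 250m^2 - 160m - 39, which is nonnegative for all m ≥ 26.
Combining, 2^(m + 1) ≥ 4(m+1)^5 + 35(m+1)^4.
Hence, by induction on r, the claim holds for every r ≥ 26.
Hence the smallest such N is 26.

N = 26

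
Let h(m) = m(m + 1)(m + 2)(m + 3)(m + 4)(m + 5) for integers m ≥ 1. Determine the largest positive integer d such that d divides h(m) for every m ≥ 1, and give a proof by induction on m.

d = 720

Computing the first values: h(1) = 720 and h(2) = 5040; gcd(720, 5040) = 720, so d ≤ 720.
We prove 720 | m(m + 1)(m + 2)(m + 3)(m + 4)(m + 5) for all m ≥ 1 by induction on m.
Base case (m = 1): h(1) = 720 = 720·(1), so 720 | h(1).
For the inductive step, assume it holds for an arbitrary i ≥ 1, i.e. 720 | h(i). Then
h(i+1) − h(i) = (i+1)·(i+2)·(i+3)·(i+4)·(i+5)·(i+6) − i·(i+1)·(i+2)·(i+3)·(i+4)·(i+5) = (i+1)·(i+2)·(i+3)·(i+4)·(i+5)·[(i+6) − i] = 6·(i+1)·(i+2)·(i+3)·(i+4)·(i+5). The product of 5 consecutive integers is divisible by (5)! = 120, so h(i+1) − h(i) is divisible by 6·120 = 720. By the inductive hypothesis 720 | h(i), hence 720 | h(i+1).
By the principle of mathematical induction, the result holds for all m ≥ 1.
Therefore the largest such d is 720.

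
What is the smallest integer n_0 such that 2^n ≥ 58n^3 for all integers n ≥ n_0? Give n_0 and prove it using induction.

n_0 = 19

At n = 18: 262144 < 338256, so the inequality fails and n_0 ≥ 19. We prove 2^n ≥ 58n^3 for all n ≥ 19.
Base step (n = 19): 2^n = 524288 and 58n^3 = 397822, so 524288 ≥ 397822.
For the inductive step, assume it holds for an arbitrary r ≥ 19, so 2^r ≥ 58r^3.
Then 2^(r + 1) = 2·(2^r) ≥ 2·(58r^3).
Also, for r ≥ 19 we have 2·(58r^3) ≥ 58(r+1)^3, since 2 ≥ (1 + 1/r)^3 for all r ≥ 19.
Combining, 2^(r + 1) ≥ 58(r+1)^3.
This completes the induction.
Hence the smallest such n_0 is 19.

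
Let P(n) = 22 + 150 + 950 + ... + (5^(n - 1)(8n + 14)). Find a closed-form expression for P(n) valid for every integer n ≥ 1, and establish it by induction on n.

P(n) = 5^n(2n + 3) - 3

We claim P(n) = 5^n(2n + 3) - 3 for all n ≥ 1.
Base case (n = 1): P(1) = 22, and the closed form gives 22. They agree.
Suppose the result is true for n = k, so P(k) = 5^k(2k + 3) - 3.
Then P(k+1) = P(k) + (5^k(8k + 22)) = (5^k(2k + 3) - 3) + (5^k(8k + 22)).
Simplifying, P(k+1) = 10·5^k·k + 25·5^k - 3 = 5^(k+1)(2(k+1) + 3) - 3,
which is the closed form with n = k+1.
By induction, the statement is established for all n ≥ 1.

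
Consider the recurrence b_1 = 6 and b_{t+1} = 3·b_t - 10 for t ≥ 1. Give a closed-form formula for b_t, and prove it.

b_t = 3^(t - 1) + 5

Computing the first terms: b_1 = 6, b_2 = 8, b_3 = 14. This suggests b_t = 3^(t - 1) + 5.
When t = 1: the formula gives 6 = 6 = b_1.
Inductive step: suppose the statement holds for some p ≥ 1, so b_p = 3^(p - 1) + 5.
Then b_{p+1} = 3·b_p - 10 = 3·(3^(p - 1) + 5) - 10 = 3^p + 5 = 3^((p+1) - 1) + 5,
which is the claimed formula at t = p+1.
Hence, by induction on t, the claim holds for every t ≥ 1.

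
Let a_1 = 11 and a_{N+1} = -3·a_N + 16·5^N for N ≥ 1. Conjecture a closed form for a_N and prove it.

Computing the first terms: a_1 = 11, a_2 = 47, a_3 = 259. This suggests a_N = (-3)^(N - 1) + 2·5^N.
When N = 1: the formula gives 11 = 11 = a_1.
Inductive step: assume the claim holds for N = p, so a_p = (-3)^(p - 1) + 2·5^p.
Then a_{p+1} = -3·a_p + 16·5^p = -3·((-3)^(p - 1) + 2·5^p) + 16·5^p = (-3)^p + 2·5^(p + 1) = (-3)^((p+1) - 1) + 2·5^(p+1),
which is the claimed formula at N = p+1.
Hence, by induction on N, the claim holds for every N ≥ 1.

a_N = (-3)^(N - 1) + 2·5^N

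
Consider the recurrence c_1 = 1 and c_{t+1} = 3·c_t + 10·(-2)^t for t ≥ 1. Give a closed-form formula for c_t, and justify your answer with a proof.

Computing the first terms: c_1 = 1, c_2 = -17, c_3 = -11. This suggests c_t = (-2)^(t + 1) - 3^t.
When t = 1: the formula gives 1 = 1 = c_1.
For the inductive step, assume it holds for an arbitrary m ≥ 1, so c_m = (-2)^(m + 1) - 3^m.
Then c_{m+1} = 3·c_m + 10·(-2)^m = 3·((-2)^(m + 1) - 3^m) + 10·(-2)^m = (-2)^(m + 2) - 3^(m + 1) = (-2)^((m+1) + 1) - 3^(m+1),
which is the claimed formula at t = m+1.
This completes the induction.

c_t = (-2)^(t + 1) - 3^t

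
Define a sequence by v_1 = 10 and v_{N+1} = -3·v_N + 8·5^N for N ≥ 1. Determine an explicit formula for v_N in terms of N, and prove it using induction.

Computing the first terms: v_1 = 10, v_2 = 10, v_3 = 170. This suggests v_N = 5(-3)^(N - 1) + 5^N.
Base step (N = 1): the formula gives 10 = 10 = v_1.
Suppose the result is true for N = j, so v_j = 5(-3)^(j - 1) + 5^j.
Then v_{j+1} = -3·v_j + 8·5^j = -3·(5(-3)^(j - 1) + 5^j) + 8·5^j = 5(-3)^j + 5^(j + 1) = 5(-3)^((j+1) - 1) + 5^(j+1),
which is the claimed formula at N = j+1.
This completes the induction.

v_N = 5(-3)^(N - 1) + 5^N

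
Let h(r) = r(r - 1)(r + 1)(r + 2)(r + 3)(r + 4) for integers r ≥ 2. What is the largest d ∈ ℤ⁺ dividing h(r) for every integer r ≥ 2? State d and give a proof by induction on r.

Computing the first values: h(2) = 720 and h(3) = 5040; gcd(720, 5040) = 720, so d ≤ 720.
We prove 720 | r(r - 1)(r + 1)(r + 2)(r + 3)(r + 4) for all r ≥ 2 by induction on r.
Base step (r = 2): h(2) = 720 = 720·(1), so 720 | h(2).
Suppose the result is true for r = k, i.e. 720 | h(k). Then
h(k+1) − h(k) = k·(k+1)·(k+2)·(k+3)·(k+4)·(k+5) − (k-1)·k·(k+1)·(k+2)·(k+3)·(k+4) = k·(k+1)·(k+2)·(k+3)·(k+4)·[(k+5) − (k-1)] = 6·k·(k+1)·(k+2)·(k+3)·(k+4). The product of 5 consecutive integers is divisible by (5)! = 120, so h(k+1) − h(k) is divisible by 6·120 = 720. By the inductive hypothesis 720 | h(k), hence 720 | h(k+1).
By induction, the statement is established for all r ≥ 2.
Therefore the largest such d is 720.

d = 720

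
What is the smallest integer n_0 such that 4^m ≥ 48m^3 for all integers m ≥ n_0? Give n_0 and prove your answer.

n_0 = 8

At m = 7: 16384 < 16464, so the inequality fails and n_0 ≥ 8. We prove 4^m ≥ 48m^3 for all m ≥ 8.
Base case (m = 8): 4^m = 65536 and 48m^3 = 24576, so 65536 ≥ 24576.
Inductive step: suppose the statement holds for some k ≥ 8, so 4^k ≥ 48k^3.
Then 4^(k + 1) = 4·(4^k) ≥ 4·(48k^3).
Also, for k ≥ 8 we have 4·(48k^3) ≥ 48(k+1)^3, since 4 ≥ (1 + 1/k)^3 for all k ≥ 8.
Combining, 4^(k + 1) ≥ 48(k+1)^3.
By the principle of mathematical induction, the result holds for all m ≥ 8.
Hence the smallest such n_0 is 8.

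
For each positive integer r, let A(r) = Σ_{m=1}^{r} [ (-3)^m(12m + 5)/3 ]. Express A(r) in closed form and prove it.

A(r) = (-3)^r(3r + 2) - 2

We claim A(r) = (-3)^r(3r + 2) - 2 for all r ≥ 1.
When r = 1: A(1) = -17, and the closed form gives -17. They agree.
Inductive step: assume the claim holds for r = m, so A(m) = (-3)^m(3m + 2) - 2.
Then A(m+1) = A(m) + ((-3)^m(-12m - 17)) = ((-3)^m(3m + 2) - 2) + ((-3)^m(-12m - 17)).
Simplifying, A(m+1) = -9(-3)^m·m - 15(-3)^m - 2 = (-3)^(m+1)(3(m+1) + 2) - 2,
which is the closed form with r = m+1.
This completes the induction.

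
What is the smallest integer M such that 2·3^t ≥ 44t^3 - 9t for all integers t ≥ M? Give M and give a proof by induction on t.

M = 9

At t = 8: 13122 < 22456, so the inequality fails and M ≥ 9. We prove 2·3^t ≥ 44t^3 - 9t for all t ≥ 9.
When t = 9: 2·3^t = 39366 and 44t^3 - 9t = 31995, so 39366 ≥ 31995.
For the inductive step, assume it holds for an arbitrary k ≥ 9, so 2·3^k ≥ 44k^3 - 9k.
Then 2·3^(k + 1) = 3·(2·3^k) ≥ 3·(44k^3 - 9k).
Also, for k ≥ 9 we have 3·(44k^3 - 9k) ≥ 44(k+1)^3 - 9(k+1), since 3·(44k^3 - 9k) − (44(k+1)^3 - 9(k+1)) = 88k^3 - 132k^2 - 150k - 35, which is nonnegative for all k ≥ 9.
Combining, 2·3^(k + 1) ≥ 44(k+1)^3 - 9(k+1).
By the principle of mathematical induction, the result holds for all t ≥ 9.
Hence the smallest such M is 9.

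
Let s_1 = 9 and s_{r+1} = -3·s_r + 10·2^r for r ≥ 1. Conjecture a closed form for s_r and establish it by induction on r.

s_r = 5(-3)^(r - 1) + 2^(r + 1)

Computing the first terms: s_1 = 9, s_2 = -7, s_3 = 61. This suggests s_r = 5(-3)^(r - 1) + 2^(r + 1).
Base step (r = 1): the formula gives 9 = 9 = s_1.
Suppose the result is true for r = p, so s_p = 5(-3)^(p - 1) + 2^(p + 1).
Then s_{p+1} = -3·s_p + 10·2^p = -3·(5(-3)^(p - 1) + 2^(p + 1)) + 10·2^p = 5(-3)^p + 2^(p + 2) = 5(-3)^((p+1) - 1) + 2^((p+1) + 1),
which is the claimed formula at r = p+1.
By the principle of mathematical induction, the result holds for all r ≥ 1.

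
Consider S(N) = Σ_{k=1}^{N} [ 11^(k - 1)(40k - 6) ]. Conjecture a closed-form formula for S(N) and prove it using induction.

We claim S(N) = 11^N(4N - 1) + 1 for all N ≥ 1.
Base case (N = 1): S(1) = 34, and the closed form gives 34. They agree.
For the inductive step, assume it holds for an arbitrary k ≥ 1, so S(k) = 11^k(4k - 1) + 1.
Then S(k+1) = S(k) + (11^k(40k + 34)) = (11^k(4k - 1) + 1) + (11^k(40k + 34)).
Simplifying, S(k+1) = 44·11^k·k + 33·11^k + 1 = 11^(k+1)(4(k+1) - 1) + 1,
which is the closed form with N = k+1.
Hence, by induction on N, the claim holds for every N ≥ 1.

S(N) = 11^N(4N - 1) + 1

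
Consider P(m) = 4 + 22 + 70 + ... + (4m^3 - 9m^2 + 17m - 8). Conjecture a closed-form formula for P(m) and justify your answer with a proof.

We claim P(m) = m(m^3 - m^2 + 5m - 1) for all m ≥ 1.
Base step (m = 1): P(1) = 4, and the closed form gives 4. They agree.
Suppose the result is true for m = r, so P(r) = r(r^3 - r^2 + 5r - 1).
Then P(r+1) = P(r) + (4r^3 + 3r^2 + 11r + 4) = (r(r^3 - r^2 + 5r - 1)) + (4r^3 + 3r^2 + 11r + 4).
Simplifying, P(r+1) = (r + 1)(r^3 + 2r^2 + 6r + 4) = (r+1)((r+1)^3 - (r+1)^2 + 5(r+1) - 1),
which is the closed form with m = r+1.
By induction, the statement is established for all m ≥ 1.

P(m) = m(m^3 - m^2 + 5m - 1)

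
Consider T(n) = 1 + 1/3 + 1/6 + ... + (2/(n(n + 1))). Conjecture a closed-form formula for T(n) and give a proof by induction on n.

T(n) = 2n/(n + 1)

We claim T(n) = 2n/(n + 1) for all n ≥ 1.
For the base case n = 1: T(1) = 1, and the closed form gives 1. They agree.
For the inductive step, assume it holds for an arbitrary j ≥ 1, so T(j) = 2j/(j + 1).
Then T(j+1) = T(j) + (2/((j + 1)(j + 2))) = (2j/(j + 1)) + (2/((j + 1)(j + 2))).
Simplifying, T(j+1) = 2(j + 1)/(j + 2) = 2(j+1)/((j+1) + 1),
which is the closed form with n = j+1.
By induction, the statement is established for all n ≥ 1.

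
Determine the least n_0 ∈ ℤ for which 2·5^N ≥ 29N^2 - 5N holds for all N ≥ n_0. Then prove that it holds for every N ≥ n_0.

At N = 2: 50 < 106, so the inequality fails and n_0 ≥ 3. We prove 2·5^N ≥ 29N^2 - 5N for all N ≥ 3.
For the base case N = 3: 2·5^N = 250 and 29N^2 - 5N = 246, so 250 ≥ 246.
Suppose the result is true for N = j, so 2·5^j ≥ 29j^2 - 5j.
Then 2·5^(j + 1) = 5·(2·5^j) ≥ 5·(29j^2 - 5j).
Also, for j ≥ 3 we have 5·(29j^2 - 5j) ≥ 29(j+1)^2 - 5(j+1), since 5·(29j^2 - 5j) − (29(j+1)^2 - 5(j+1)) = 116j^2 - 78j - 24, which is nonnegative for all j ≥ 3.
Combining, 2·5^(j + 1) ≥ 29(j+1)^2 - 5(j+1).
This completes the induction.
Hence the smallest such n_0 is 3.

n_0 = 3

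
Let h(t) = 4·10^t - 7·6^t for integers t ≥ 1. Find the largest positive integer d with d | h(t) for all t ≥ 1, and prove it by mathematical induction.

d = 2

Computing the first values: h(1) = -2 and h(2) = 148; gcd(-2, 148) = 2, so d ≤ 2.
We prove 2 | 4·10^t - 7·6^t for all t ≥ 1 by induction on t.
Base case (t = 1): h(1) = -2 = 2·(-1), so 2 | h(1).
Suppose the result is true for t = m, i.e. 2 | h(m). Then
h(m+1) − 10·h(m) = (4·10^(m+1) - 7·6^(m+1)) − 10·(4·10^m - 7·6^m) = (-7)·6^m·(6 − 10) = (28)·6^m. Since 2 | h(m) by the inductive hypothesis, 2 | 10·h(m); and 2 | 28 since 28 = 2·14. Therefore 2 | h(m+1).
By induction, the statement is established for all t ≥ 1.
Therefore the largest such d is 2.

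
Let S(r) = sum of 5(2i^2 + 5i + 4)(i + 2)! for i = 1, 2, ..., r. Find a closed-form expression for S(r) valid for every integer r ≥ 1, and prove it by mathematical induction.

We claim S(r) = (10r + 5)(r + 3)! - 30 for all r ≥ 1.
Base step (r = 1): S(1) = 330, and the closed form gives 330. They agree.
Suppose the result is true for r = i, so S(i) = (10i + 5)(i + 3)! - 30.
Then S(i+1) = S(i) + (5(2i^2 + 9i + 11)(i + 3)!) = ((10i + 5)(i + 3)! - 30) + (5(2i^2 + 9i + 11)(i + 3)!).
Simplifying, S(i+1) = (10(i+1) + 5)((i+1) + 3)! - 30,
which is the closed form with r = i+1.
Hence, by induction on r, the claim holds for every r ≥ 1.

S(r) = (10r + 5)(r + 3)! - 30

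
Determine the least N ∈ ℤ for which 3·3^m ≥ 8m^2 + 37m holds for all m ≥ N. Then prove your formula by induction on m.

N = 5

At m = 4: 243 < 276, so the inequality fails and N ≥ 5. We prove 3·3^m ≥ 8m^2 + 37m for all m ≥ 5.
For the base case m = 5: 3·3^m = 729 and 8m^2 + 37m = 385, so 729 ≥ 385.
Inductive step: suppose the statement holds for some j ≥ 5, so 3·3^j ≥ 8j^2 + 37j.
Then 3·3^(j + 1) = 3·(3·3^j) ≥ 3·(8j^2 + 37j).
Also, for j ≥ 5 we have 3·(8j^2 + 37j) ≥ 8(j+1)^2 + 37(j+1), since 3·(8j^2 + 37j) − (8(j+1)^2 + 37(j+1)) = 16j^2 + 58j - 45, which is nonnegative for all j ≥ 5.
Combining, 3·3^(j + 1) ≥ 8(j+1)^2 + 37(j+1).
Hence, by induction on m, the claim holds for every m ≥ 5.
Hence the smallest such N is 5.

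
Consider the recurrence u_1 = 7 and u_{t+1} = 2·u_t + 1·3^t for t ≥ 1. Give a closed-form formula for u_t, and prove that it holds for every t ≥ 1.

Computing the first terms: u_1 = 7, u_2 = 17, u_3 = 43. This suggests u_t = 2^(t + 1) + 3^t.
Base step (t = 1): the formula gives 7 = 7 = u_1.
For the inductive step, assume it holds for an arbitrary j ≥ 1, so u_j = 2^(j + 1) + 3^j.
Then u_{j+1} = 2·u_j + 1·3^j = 2·(2^(j + 1) + 3^j) + 1·3^j = 2^(j + 2) + 3^(j + 1) = 2^((j+1) + 1) + 3^(j+1),
which is the claimed formula at t = j+1.
By induction, the statement is established for all t ≥ 1.

u_t = 2^(t + 1) + 3^t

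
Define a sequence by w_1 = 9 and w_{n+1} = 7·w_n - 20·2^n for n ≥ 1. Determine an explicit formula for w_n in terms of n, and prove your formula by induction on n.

Computing the first terms: w_1 = 9, w_2 = 23, w_3 = 81. This suggests w_n = 2^(n + 2) + 7^(n - 1).
Base step (n = 1): the formula gives 9 = 9 = w_1.
Inductive step: suppose the statement holds for some p ≥ 1, so w_p = 2^(p + 2) + 7^(p - 1).
Then w_{p+1} = 7·w_p - 20·2^p = 7·(2^(p + 2) + 7^(p - 1)) - 20·2^p = 2^(p + 3) + 7^p = 2^((p+1) + 2) + 7^((p+1) - 1),
which is the claimed formula at n = p+1.
By the principle of mathematical induction, the result holds for all n ≥ 1.

w_n = 2^(n + 2) + 7^(n - 1)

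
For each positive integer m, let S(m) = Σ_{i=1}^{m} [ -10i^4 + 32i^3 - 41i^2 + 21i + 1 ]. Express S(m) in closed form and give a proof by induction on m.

We claim S(m) = -m(2m^4 - 3m^3 + m^2 + 2m - 5) for all m ≥ 1.
Base step (m = 1): S(1) = 3, and the closed form gives 3. They agree.
Suppose the result is true for m = i, so S(i) = i(-2i^4 + 3i^3 - i^2 - 2i + 5).
Then S(i+1) = S(i) + (-10i^4 - 8i^3 - 5i^2 - 5i + 3) = (i(-2i^4 + 3i^3 - i^2 - 2i + 5)) + (-10i^4 - 8i^3 - 5i^2 - 5i + 3).
Simplifying, S(i+1) = -(i + 1)(2i^4 + 5i^3 + 4i^2 + 3i - 3) = -(i+1)(2(i+1)^4 - 3(i+1)^3 + (i+1)^2 + 2(i+1) - 5),
which is the closed form with m = i+1.
Hence, by induction on m, the claim holds for every m ≥ 1.

S(m) = -m(2m^4 - 3m^3 + m^2 + 2m - 5)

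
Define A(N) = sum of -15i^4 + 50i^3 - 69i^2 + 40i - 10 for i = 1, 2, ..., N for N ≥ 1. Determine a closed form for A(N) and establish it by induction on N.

We claim A(N) = -N(3N^4 - 5N^3 + 3N^2 + 2N + 1) for all N ≥ 1.
When N = 1: A(1) = -4, and the closed form gives -4. They agree.
For the inductive step, assume it holds for an arbitrary i ≥ 1, so A(i) = i(-3i^4 + 5i^3 - 3i^2 - 2i - 1).
Then A(i+1) = A(i) + (-15i^4 - 10i^3 - 9i^2 - 8i - 4) = (i(-3i^4 + 5i^3 - 3i^2 - 2i - 1)) + (-15i^4 - 10i^3 - 9i^2 - 8i - 4).
Simplifying, A(i+1) = -(i + 1)(3i^4 + 7i^3 + 6i^2 + 5i + 4) = -(i+1)(3(i+1)^4 - 5(i+1)^3 + 3(i+1)^2 + 2(i+1) + 1),
which is the closed form with N = i+1.
Hence, by induction on N, the claim holds for every N ≥ 1.

A(N) = -N(3N^4 - 5N^3 + 3N^2 + 2N + 1)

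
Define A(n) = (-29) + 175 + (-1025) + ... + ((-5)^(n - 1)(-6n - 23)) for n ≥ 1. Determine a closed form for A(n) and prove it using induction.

A(n) = (-5)^n(n + 4) - 4

We claim A(n) = (-5)^n(n + 4) - 4 for all n ≥ 1.
When n = 1: A(1) = -29, and the closed form gives -29. They agree.
Inductive step: assume the claim holds for n = r, so A(r) = (-5)^r(r + 4) - 4.
Then A(r+1) = A(r) + ((-5)^r(-6r - 29)) = ((-5)^r(r + 4) - 4) + ((-5)^r(-6r - 29)).
Simplifying, A(r+1) = -5(-5)^r·r - 25(-5)^r - 4 = (-5)^(r+1)((r+1) + 4) - 4,
which is the closed form with n = r+1.
By induction, the statement is established for all n ≥ 1.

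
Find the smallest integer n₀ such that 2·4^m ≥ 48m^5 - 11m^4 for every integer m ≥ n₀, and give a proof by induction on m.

At m = 10: 2097152 < 4690000, so the inequality fails and n₀ ≥ 11. We prove 2·4^m ≥ 48m^5 - 11m^4 for all m ≥ 11.
Base step (m = 11): 2·4^m = 8388608 and 48m^5 - 11m^4 = 7569397, so 8388608 ≥ 7569397.
Inductive step: assume the claim holds for m = p, so 2·4^p ≥ 48p^5 - 11p^4.
Then 2·4^(p + 1) = 4·(2·4^p) ≥ 4·(48p^5 - 11p^4).
Also, for p ≥ 11 we have 4·(48p^5 - 11p^4) ≥ 48(p+1)^5 - 11(p+1)^4, since 4·(48p^5 - 11p^4) − (48(p+1)^5 - 11(p+1)^4) = 144p^5 - 273p^4 - 436p^3 - 414p^2 - 196p - 37, which is nonnegative for all p ≥ 11.
Combining, 2·4^(p + 1) ≥ 48(p+1)^5 - 11(p+1)^4.
By induction, the statement is established for all m ≥ 11.
Hence the smallest such n₀ is 11.

n₀ = 11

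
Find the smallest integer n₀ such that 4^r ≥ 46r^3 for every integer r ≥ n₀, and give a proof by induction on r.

n₀ = 7

At r = 6: 4096 < 9936, so the inequality fails and n₀ ≥ 7. We prove 4^r ≥ 46r^3 for all r ≥ 7.
Base step (r = 7): 4^r = 16384 and 46r^3 = 15778, so 16384 ≥ 15778.
Suppose the result is true for r = j, so 4^j ≥ 46j^3.
Then 4^(j + 1) = 4·(4^j) ≥ 4·(46j^3).
Also, for j ≥ 7 we have 4·(46j^3) ≥ 46(j+1)^3, since 4 ≥ (1 + 1/j)^3 for all j ≥ 7.
Combining, 4^(j + 1) ≥ 46(j+1)^3.
By the principle of mathematical induction, the result holds for all r ≥ 7.
Hence the smallest such n₀ is 7.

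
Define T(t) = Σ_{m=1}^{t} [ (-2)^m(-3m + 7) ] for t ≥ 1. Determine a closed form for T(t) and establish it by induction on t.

We claim T(t) = 2(-2)^t(-t + 2) - 4 for all t ≥ 1.
Base step (t = 1): T(1) = -8, and the closed form gives -8. They agree.
Inductive step: suppose the statement holds for some m ≥ 1, so T(m) = 2(-2)^m(-m + 2) - 4.
Then T(m+1) = T(m) + ((-2)^(m + 1)(-3m + 4)) = (2(-2)^m(-m + 2) - 4) + ((-2)^(m + 1)(-3m + 4)).
Simplifying, T(m+1) = 4(-2)^m·m - 4(-2)^m - 4 = 2(-2)^(m+1)(-(m+1) + 2) - 4,
which is the closed form with t = m+1.
By the principle of mathematical induction, the result holds for all t ≥ 1.

T(t) = 2(-2)^t(-t + 2) - 4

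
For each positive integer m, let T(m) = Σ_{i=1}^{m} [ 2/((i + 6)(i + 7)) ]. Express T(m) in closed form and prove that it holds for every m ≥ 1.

T(m) = 2m/(7(m + 7))

We claim T(m) = 2m/(7(m + 7)) for all m ≥ 1.
Base step (m = 1): T(1) = 1/28, and the closed form gives 1/28. They agree.
Inductive step: suppose the statement holds for some i ≥ 1, so T(i) = 2i/(7(i + 7)).
Then T(i+1) = T(i) + (2/((i + 7)(i + 8))) = (2i/(7(i + 7))) + (2/((i + 7)(i + 8))).
Simplifying, T(i+1) = 2(i + 1)/(7(i + 8)) = 2(i+1)/(7((i+1) + 7)),
which is the closed form with m = i+1.
Hence, by induction on m, the claim holds for every m ≥ 1.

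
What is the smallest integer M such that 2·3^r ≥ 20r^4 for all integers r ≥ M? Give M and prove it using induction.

At r = 10: 118098 < 200000, so the inequality fails and M ≥ 11. We prove 2·3^r ≥ 20r^4 for all r ≥ 11.
Base case (r = 11): 2·3^r = 354294 and 20r^4 = 292820, so 354294 ≥ 292820.
For the inductive step, assume it holds for an arbitrary j ≥ 11, so 2·3^j ≥ 20j^4.
Then 2·3^(j + 1) = 3·(2·3^j) ≥ 3·(20j^4).
Also, for j ≥ 11 we have 3·(20j^4) ≥ 20(j+1)^4, since 3 ≥ (1 + 1/j)^4 for all j ≥ 11.
Combining, 2·3^(j + 1) ≥ 20(j+1)^4.
By induction, the statement is established for all r ≥ 11.
Hence the smallest such M is 11.

M = 11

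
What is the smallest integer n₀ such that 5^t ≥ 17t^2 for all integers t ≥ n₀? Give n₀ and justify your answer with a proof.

n₀ = 4

At t = 3: 125 < 153, so the inequality fails and n₀ ≥ 4. We prove 5^t ≥ 17t^2 for all t ≥ 4.
For the base case t = 4: 5^t = 625 and 17t^2 = 272, so 625 ≥ 272.
Suppose the result is true for t = i, so 5^i ≥ 17i^2.
Then 5^(i + 1) = 5·(5^i) ≥ 5·(17i^2).
Also, for i ≥ 4 we have 5·(17i^2) ≥ 17(i+1)^2, since 5 ≥ (1 + 1/i)^2 for all i ≥ 4.
Combining, 5^(i + 1) ≥ 17(i+1)^2.
By the principle of mathematical induction, the result holds for all t ≥ 4.
Hence the smallest such n₀ is 4.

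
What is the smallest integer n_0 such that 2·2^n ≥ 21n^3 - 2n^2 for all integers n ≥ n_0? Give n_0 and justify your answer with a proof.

n_0 = 16

At n = 15: 65536 < 70425, so the inequality fails and n_0 ≥ 16. We prove 2·2^n ≥ 21n^3 - 2n^2 for all n ≥ 16.
Base step (n = 16): 2·2^n = 131072 and 21n^3 - 2n^2 = 85504, so 131072 ≥ 85504.
Suppose the result is true for n = m, so 2·2^m ≥ 21m^3 - 2m^2.
Then 2·2^(m + 1) = 2·(2·2^m) ≥ 2·(21m^3 - 2m^2).
Also, for m ≥ 16 we have 2·(21m^3 - 2m^2) ≥ 21(m+1)^3 - 2(m+1)^2, since 2·(21m^3 - 2m^2) − (21(m+1)^3 - 2(m+1)^2) = 21m^3 - 65m^2 - 59m - 19, which is nonnegative for all m ≥ 16.
Combining, 2·2^(m + 1) ≥ 21(m+1)^3 - 2(m+1)^2.
By induction, the statement is established for all n ≥ 16.
Hence the smallest such n_0 is 16.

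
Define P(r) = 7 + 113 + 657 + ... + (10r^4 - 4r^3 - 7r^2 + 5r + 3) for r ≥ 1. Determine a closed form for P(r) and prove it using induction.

We claim P(r) = r(2r^4 + 4r^3 - r^2 - 2r + 4) for all r ≥ 1.
When r = 1: P(1) = 7, and the closed form gives 7. They agree.
Inductive step: suppose the statement holds for some m ≥ 1, so P(m) = m(2m^4 + 4m^3 - m^2 - 2m + 4).
Then P(m+1) = P(m) + (10m^4 + 36m^3 + 41m^2 + 19m + 7) = (m(2m^4 + 4m^3 - m^2 - 2m + 4)) + (10m^4 + 36m^3 + 41m^2 + 19m + 7).
Simplifying, P(m+1) = (m + 1)(2m^4 + 12m^3 + 23m^2 + 16m + 7) = (m+1)(2(m+1)^4 + 4(m+1)^3 - (m+1)^2 - 2(m+1) + 4),
which is the closed form with r = m+1.
By induction, the statement is established for all r ≥ 1.

P(r) = r(2r^4 + 4r^3 - r^2 - 2r + 4)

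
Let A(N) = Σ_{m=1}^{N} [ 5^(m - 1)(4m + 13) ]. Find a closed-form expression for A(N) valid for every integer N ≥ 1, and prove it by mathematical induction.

A(N) = 5^N(N + 3) - 3

We claim A(N) = 5^N(N + 3) - 3 for all N ≥ 1.
For the base case N = 1: A(1) = 17, and the closed form gives 17. They agree.
For the inductive step, assume it holds for an arbitrary m ≥ 1, so A(m) = 5^m(m + 3) - 3.
Then A(m+1) = A(m) + (5^m(4m + 17)) = (5^m(m + 3) - 3) + (5^m(4m + 17)).
Simplifying, A(m+1) = 5·5^m·m + 20·5^m - 3 = 5^(m+1)((m+1) + 3) - 3,
which is the closed form with N = m+1.
This completes the induction.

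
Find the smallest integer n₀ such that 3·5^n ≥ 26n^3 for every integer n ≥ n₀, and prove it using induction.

n₀ = 4

At n = 3: 375 < 702, so the inequality fails and n₀ ≥ 4. We prove 3·5^n ≥ 26n^3 for all n ≥ 4.
For the base case n = 4: 3·5^n = 1875 and 26n^3 = 1664, so 1875 ≥ 1664.
Inductive step: suppose the statement holds for some m ≥ 4, so 3·5^m ≥ 26m^3.
Then 3·5^(m + 1) = 5·(3·5^m) ≥ 5·(26m^3).
Also, for m ≥ 4 we have 5·(26m^3) ≥ 26(m+1)^3, since 5 ≥ (1 + 1/m)^3 for all m ≥ 4.
Combining, 3·5^(m + 1) ≥ 26(m+1)^3.
This completes the induction.
Hence the smallest such n₀ is 4.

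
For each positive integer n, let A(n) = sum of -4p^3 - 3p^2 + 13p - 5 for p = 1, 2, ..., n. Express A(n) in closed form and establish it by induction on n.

We claim A(n) = -n(n^3 + 3n^2 - 4n - 1) for all n ≥ 1.
Base case (n = 1): A(1) = 1, and the closed form gives 1. They agree.
Inductive step: suppose the statement holds for some p ≥ 1, so A(p) = p(-p^3 - 3p^2 + 4p + 1).
Then A(p+1) = A(p) + (-4p^3 - 15p^2 - 5p + 1) = (p(-p^3 - 3p^2 + 4p + 1)) + (-4p^3 - 15p^2 - 5p + 1).
Simplifying, A(p+1) = -(p + 1)(p^3 + 6p^2 + 5p - 1) = -(p+1)((p+1)^3 + 3(p+1)^2 - 4(p+1) - 1),
which is the closed form with n = p+1.
This completes the induction.

A(n) = -n(n^3 + 3n^2 - 4n - 1)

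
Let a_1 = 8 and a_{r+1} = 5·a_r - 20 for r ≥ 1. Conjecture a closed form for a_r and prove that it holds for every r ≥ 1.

a_r = 3·5^(r - 1) + 5

Computing the first terms: a_1 = 8, a_2 = 20, a_3 = 80. This suggests a_r = 3·5^(r - 1) + 5.
For the base case r = 1: the formula gives 8 = 8 = a_1.
Inductive step: suppose the statement holds for some p ≥ 1, so a_p = 3·5^(p - 1) + 5.
Then a_{p+1} = 5·a_p - 20 = 5·(3·5^(p - 1) + 5) - 20 = 3·5^p + 5 = 3·5^((p+1) - 1) + 5,
which is the claimed formula at r = p+1.
Hence, by induction on r, the claim holds for every r ≥ 1.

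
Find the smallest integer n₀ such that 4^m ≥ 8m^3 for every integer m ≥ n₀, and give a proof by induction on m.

n₀ = 5

At m = 4: 256 < 512, so the inequality fails and n₀ ≥ 5. We prove 4^m ≥ 8m^3 for all m ≥ 5.
Base step (m = 5): 4^m = 1024 and 8m^3 = 1000, so 1024 ≥ 1000.
Inductive step: suppose the statement holds for some i ≥ 5, so 4^i ≥ 8i^3.
Then 4^(i + 1) = 4·(4^i) ≥ 4·(8i^3).
Also, for i ≥ 5 we have 4·(8i^3) ≥ 8(i+1)^3, since 4 ≥ (1 + 1/i)^3 for all i ≥ 5.
Combining, 4^(i + 1) ≥ 8(i+1)^3.
By the principle of mathematical induction, the result holds for all m ≥ 5.
Hence the smallest such n₀ is 5.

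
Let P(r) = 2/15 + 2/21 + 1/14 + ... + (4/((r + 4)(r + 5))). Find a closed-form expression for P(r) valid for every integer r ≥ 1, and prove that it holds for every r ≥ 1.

We claim P(r) = 4r/(5(r + 5)) for all r ≥ 1.
When r = 1: P(1) = 2/15, and the closed form gives 2/15. They agree.
Inductive step: suppose the statement holds for some p ≥ 1, so P(p) = 4p/(5(p + 5)).
Then P(p+1) = P(p) + (4/((p + 5)(p + 6))) = (4p/(5(p + 5))) + (4/((p + 5)(p + 6))).
Simplifying, P(p+1) = 4(p + 1)/(5(p + 6)) = 4(p+1)/(5((p+1) + 5)),
which is the closed form with r = p+1.
By the principle of mathematical induction, the result holds for all r ≥ 1.

P(r) = 4r/(5(r + 5))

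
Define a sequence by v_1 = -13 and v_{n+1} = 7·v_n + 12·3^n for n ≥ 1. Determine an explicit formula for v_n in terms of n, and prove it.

v_n = -3^(n + 1) - 4·7^(n - 1)

Computing the first terms: v_1 = -13, v_2 = -55, v_3 = -277. This suggests v_n = -3^(n + 1) - 4·7^(n - 1).
Base step (n = 1): the formula gives -13 = -13 = v_1.
Inductive step: assume the claim holds for n = r, so v_r = -3^(r + 1) - 4·7^(r - 1).
Then v_{r+1} = 7·v_r + 12·3^r = 7·(-3^(r + 1) - 4·7^(r - 1)) + 12·3^r = -3^(r + 2) - 4·7^r = -3^((r+1) + 1) - 4·7^((r+1) - 1),
which is the claimed formula at n = r+1.
Hence, by induction on n, the claim holds for every n ≥ 1.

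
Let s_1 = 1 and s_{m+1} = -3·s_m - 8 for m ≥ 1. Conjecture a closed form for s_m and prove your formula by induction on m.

s_m = -(-3)^m - 2

Computing the first terms: s_1 = 1, s_2 = -11, s_3 = 25. This suggests s_m = -(-3)^m - 2.
When m = 1: the formula gives 1 = 1 = s_1.
For the inductive step, assume it holds for an arbitrary r ≥ 1, so s_r = -(-3)^r - 2.
Then s_{r+1} = -3·s_r - 8 = -3·(-(-3)^r - 2) - 8 = -(-3)^(r + 1) - 2,
which is the claimed formula at m = r+1.
By the principle of mathematical induction, the result holds for all m ≥ 1.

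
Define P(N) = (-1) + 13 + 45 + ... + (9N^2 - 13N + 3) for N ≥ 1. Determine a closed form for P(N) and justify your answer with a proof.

P(N) = N(3N^2 - 2N - 2)

We claim P(N) = N(3N^2 - 2N - 2) for all N ≥ 1.
For the base case N = 1: P(1) = -1, and the closed form gives -1. They agree.
Suppose the result is true for N = p, so P(p) = p(3p^2 - 2p - 2).
Then P(p+1) = P(p) + (9p^2 + 5p - 1) = (p(3p^2 - 2p - 2)) + (9p^2 + 5p - 1).
Simplifying, P(p+1) = (p + 1)(3p^2 + 4p - 1) = (p+1)(3(p+1)^2 - 2(p+1) - 2),
which is the closed form with N = p+1.
This completes the induction.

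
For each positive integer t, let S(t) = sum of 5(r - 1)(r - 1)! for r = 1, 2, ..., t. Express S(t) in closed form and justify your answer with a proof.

S(t) = 5t! - 5

We claim S(t) = 5t! - 5 for all t ≥ 1.
For the base case t = 1: S(1) = 0, and the closed form gives 0. They agree.
For the inductive step, assume it holds for an arbitrary r ≥ 1, so S(r) = 5r! - 5.
Then S(r+1) = S(r) + (5r·r!) = (5r! - 5) + (5r·r!).
Simplifying, S(r+1) = 5(r+1)! - 5,
which is the closed form with t = r+1.
By the principle of mathematical induction, the result holds for all t ≥ 1.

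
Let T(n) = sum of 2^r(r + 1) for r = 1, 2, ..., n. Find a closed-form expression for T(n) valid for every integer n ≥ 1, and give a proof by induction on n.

T(n) = 2^(n + 1)n

We claim T(n) = 2^(n + 1)n for all n ≥ 1.
When n = 1: T(1) = 4, and the closed form gives 4. They agree.
For the inductive step, assume it holds for an arbitrary r ≥ 1, so T(r) = 2^(r + 1)r.
Then T(r+1) = T(r) + (2^(r + 1)(r + 2)) = (2^(r + 1)r) + (2^(r + 1)(r + 2)).
Simplifying, T(r+1) = 2^(r + 2)(r + 1) = 2^((r+1) + 1)(r+1),
which is the closed form with n = r+1.
Hence, by induction on n, the claim holds for every n ≥ 1.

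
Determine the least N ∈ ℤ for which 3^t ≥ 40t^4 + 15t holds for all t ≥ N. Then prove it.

N = 13

At t = 12: 531441 < 829620, so the inequality fails and N ≥ 13. We prove 3^t ≥ 40t^4 + 15t for all t ≥ 13.
For the base case t = 13: 3^t = 1594323 and 40t^4 + 15t = 1142635, so 1594323 ≥ 1142635.
Suppose the result is true for t = k, so 3^k ≥ 40k^4 + 15k.
Then 3^(k + 1) = 3·(3^k) ≥ 3·(40k^4 + 15k).
Also, for k ≥ 13 we have 3·(40k^4 + 15k) ≥ 40(k+1)^4 + 15(k+1), since 3·(40k^4 + 15k) − (40(k+1)^4 + 15(k+1)) = 80k^4 - 160k^3 - 240k^2 - 130k - 55, which is nonnegative for all k ≥ 13.
Combining, 3^(k + 1) ≥ 40(k+1)^4 + 15(k+1).
This completes the induction.
Hence the smallest such N is 13.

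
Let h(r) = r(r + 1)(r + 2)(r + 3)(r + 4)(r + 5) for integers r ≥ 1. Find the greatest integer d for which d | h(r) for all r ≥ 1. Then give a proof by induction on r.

Computing the first values: h(1) = 720 and h(2) = 5040; gcd(720, 5040) = 720, so d ≤ 720.
We prove 720 | r(r + 1)(r + 2)(r + 3)(r + 4)(r + 5) for all r ≥ 1 by induction on r.
For the base case r = 1: h(1) = 720 = 720·(1), so 720 | h(1).
Inductive step: assume the claim holds for r = k, i.e. 720 | h(k). Then
h(k+1) − h(k) = (k+1)·(k+2)·(k+3)·(k+4)·(k+5)·(k+6) − k·(k+1)·(k+2)·(k+3)·(k+4)·(k+5) = (k+1)·(k+2)·(k+3)·(k+4)·(k+5)·[(k+6) − k] = 6·(k+1)·(k+2)·(k+3)·(k+4)·(k+5). The product of 5 consecutive integers is divisible by (5)! = 120, so h(k+1) − h(k) is divisible by 6·120 = 720. By the inductive hypothesis 720 | h(k), hence 720 | h(k+1).
This completes the induction.
Therefore the largest such d is 720.

d = 720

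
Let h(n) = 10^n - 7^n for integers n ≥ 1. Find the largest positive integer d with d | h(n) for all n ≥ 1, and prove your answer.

d = 3

Computing the first values: h(1) = 3 and h(2) = 51; gcd(3, 51) = 3, so d ≤ 3.
We prove 3 | 10^n - 7^n for all n ≥ 1 by induction on n.
Base case (n = 1): h(1) = 3 = 3·(1), so 3 | h(1).
Inductive step: assume the claim holds for n = j, i.e. 3 | h(j). Then
10^{j+1} − 7^{j+1} = 10·10^j − 7·7^j = 10·(10^j − 7^j) + (3)·7^j. The first term is divisible by 3 by the inductive hypothesis, and the second term (3)·7^j is divisible by 3 since 3 | 3. Hence 3 | h(j+1).
Hence, by induction on n, the claim holds for every n ≥ 1.
Therefore the largest such d is 3.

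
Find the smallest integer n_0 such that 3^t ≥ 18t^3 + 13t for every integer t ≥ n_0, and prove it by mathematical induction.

n_0 = 9

At t = 8: 6561 < 9320, so the inequality fails and n_0 ≥ 9. We prove 3^t ≥ 18t^3 + 13t for all t ≥ 9.
Base case (t = 9): 3^t = 19683 and 18t^3 + 13t = 13239, so 19683 ≥ 13239.
For the inductive step, assume it holds for an arbitrary p ≥ 9, so 3^p ≥ 18p^3 + 13p.
Then 3^(p + 1) = 3·(3^p) ≥ 3·(18p^3 + 13p).
Also, for p ≥ 9 we have 3·(18p^3 + 13p) ≥ 18(p+1)^3 + 13(p+1), since 3·(18p^3 + 13p) − (18(p+1)^3 + 13(p+1)) = 36p^3 - 54p^2 - 28p - 31, which is nonnegative for all p ≥ 9.
Combining, 3^(p + 1) ≥ 18(p+1)^3 + 13(p+1).
This completes the induction.
Hence the smallest such n_0 is 9.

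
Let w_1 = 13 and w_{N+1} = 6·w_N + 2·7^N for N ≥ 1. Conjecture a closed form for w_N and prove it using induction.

w_N = -6^(N - 1) + 2·7^N

Computing the first terms: w_1 = 13, w_2 = 92, w_3 = 650. This suggests w_N = -6^(N - 1) + 2·7^N.
When N = 1: the formula gives 13 = 13 = w_1.
Suppose the result is true for N = j, so w_j = -6^(j - 1) + 2·7^j.
Then w_{j+1} = 6·w_j + 2·7^j = 6·(-6^(j - 1) + 2·7^j) + 2·7^j = -6^j + 2·7^(j + 1) = -6^((j+1) - 1) + 2·7^(j+1),
which is the claimed formula at N = j+1.
Hence, by induction on N, the claim holds for every N ≥ 1.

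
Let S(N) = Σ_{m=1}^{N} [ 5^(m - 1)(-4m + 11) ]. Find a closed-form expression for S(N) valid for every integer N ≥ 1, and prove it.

We claim S(N) = 5^N(-N + 3) - 3 for all N ≥ 1.
Base step (N = 1): S(1) = 7, and the closed form gives 7. They agree.
For the inductive step, assume it holds for an arbitrary m ≥ 1, so S(m) = 5^m(-m + 3) - 3.
Then S(m+1) = S(m) + (5^m(-4m + 7)) = (5^m(-m + 3) - 3) + (5^m(-4m + 7)).
Simplifying, S(m+1) = -5·5^m·m + 10·5^m - 3 = 5^(m+1)(-(m+1) + 3) - 3,
which is the closed form with N = m+1.
By the principle of mathematical induction, the result holds for all N ≥ 1.

S(N) = 5^N(-N + 3) - 3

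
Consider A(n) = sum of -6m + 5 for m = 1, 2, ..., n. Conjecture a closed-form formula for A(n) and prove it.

A(n) = -n(3n - 2)

We claim A(n) = -n(3n - 2) for all n ≥ 1.
Base case (n = 1): A(1) = -1, and the closed form gives -1. They agree.
Suppose the result is true for n = m, so A(m) = m(-3m + 2).
Then A(m+1) = A(m) + (-6m - 1) = (m(-3m + 2)) + (-6m - 1).
Simplifying, A(m+1) = -(m + 1)(3m + 1) = -(m+1)(3(m+1) - 2),
which is the closed form with n = m+1.
Hence, by induction on n, the claim holds for every n ≥ 1.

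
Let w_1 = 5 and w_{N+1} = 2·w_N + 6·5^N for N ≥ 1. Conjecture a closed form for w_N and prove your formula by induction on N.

Computing the first terms: w_1 = 5, w_2 = 40, w_3 = 230. This suggests w_N = -5·2^(N - 1) + 2·5^N.
Base step (N = 1): the formula gives 5 = 5 = w_1.
Inductive step: assume the claim holds for N = k, so w_k = -5·2^(k - 1) + 2·5^k.
Then w_{k+1} = 2·w_k + 6·5^k = 2·(-5·2^(k - 1) + 2·5^k) + 6·5^k = -5·2^k + 2·5^(k + 1) = -5·2^((k+1) - 1) + 2·5^(k+1),
which is the claimed formula at N = k+1.
Hence, by induction on N, the claim holds for every N ≥ 1.

w_N = -5·2^(N - 1) + 2·5^N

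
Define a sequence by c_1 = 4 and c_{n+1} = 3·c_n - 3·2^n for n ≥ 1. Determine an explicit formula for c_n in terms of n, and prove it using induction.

Computing the first terms: c_1 = 4, c_2 = 6, c_3 = 6. This suggests c_n = 3·2^n - 2·3^(n - 1).
Base step (n = 1): the formula gives 4 = 4 = c_1.
Inductive step: assume the claim holds for n = j, so c_j = 3·2^j - 2·3^(j - 1).
Then c_{j+1} = 3·c_j - 3·2^j = 3·(3·2^j - 2·3^(j - 1)) - 3·2^j = 3·2^(j + 1) - 2·3^j = 3·2^(j+1) - 2·3^((j+1) - 1),
which is the claimed formula at n = j+1.
Hence, by induction on n, the claim holds for every n ≥ 1.

c_n = 3·2^n - 2·3^(n - 1)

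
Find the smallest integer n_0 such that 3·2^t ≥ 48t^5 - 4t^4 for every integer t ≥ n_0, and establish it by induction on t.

At t = 28: 805306368 < 823639040, so the inequality fails and n_0 ≥ 29. We prove 3·2^t ≥ 48t^5 - 4t^4 for all t ≥ 29.
Base case (t = 29): 3·2^t = 1610612736 and 48t^5 - 4t^4 = 981706028, so 1610612736 ≥ 981706028.
Inductive step: assume the claim holds for t = p, so 3·2^p ≥ 48p^5 - 4p^4.
Then 3·2^(p + 1) = 2·(3·2^p) ≥ 2·(48p^5 - 4p^4).
Also, for p ≥ 29 we have 2·(48p^5 - 4p^4) ≥ 48(p+1)^5 - 4(p+1)^4, since 2·(48p^5 - 4p^4) − (48(p+1)^5 - 4(p+1)^4) = 48p^5 - 244p^4 - 464p^3 - 456p^2 - 224p - 44, which is nonnegative for all p ≥ 29.
Combining, 3·2^(p + 1) ≥ 48(p+1)^5 - 4(p+1)^4.
Hence, by induction on t, the claim holds for every t ≥ 29.
Hence the smallest such n_0 is 29.

n_0 = 29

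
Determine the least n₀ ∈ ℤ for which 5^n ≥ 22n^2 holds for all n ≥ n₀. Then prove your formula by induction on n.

At n = 3: 125 < 198, so the inequality fails and n₀ ≥ 4. We prove 5^n ≥ 22n^2 for all n ≥ 4.
When n = 4: 5^n = 625 and 22n^2 = 352, so 625 ≥ 352.
Suppose the result is true for n = p, so 5^p ≥ 22p^2.
Then 5^(p + 1) = 5·(5^p) ≥ 5·(22p^2).
Also, for p ≥ 4 we have 5·(22p^2) ≥ 22(p+1)^2, since 5 ≥ (1 + 1/p)^2 for all p ≥ 4.
Combining, 5^(p + 1) ≥ 22(p+1)^2.
Hence, by induction on n, the claim holds for every n ≥ 4.
Hence the smallest such n₀ is 4.

n₀ = 4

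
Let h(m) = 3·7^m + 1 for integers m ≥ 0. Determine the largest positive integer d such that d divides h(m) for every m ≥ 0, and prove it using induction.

d = 2

Computing the first values: h(0) = 4 and h(1) = 22; gcd(4, 22) = 2, so d ≤ 2.
We prove 2 | 3·7^m + 1 for all m ≥ 0 by induction on m.
For the base case m = 0: h(0) = 4 = 2·(2), so 2 | h(0).
Suppose the result is true for m = i, i.e. 2 | h(i). Then
h(i+1) = 3·7^(i+1) + 1 = 7·(3·7^i + 1) - 6 = 7·h(i) - 6. The first term is divisible by 2 by the inductive hypothesis, and -6 is divisible by 2. Hence 2 | h(i+1).
By the principle of mathematical induction, the result holds for all m ≥ 0.
Therefore the largest such d is 2.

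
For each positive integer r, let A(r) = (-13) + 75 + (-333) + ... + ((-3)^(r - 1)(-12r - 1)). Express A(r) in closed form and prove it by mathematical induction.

We claim A(r) = (-3)^r(3r + 1) - 1 for all r ≥ 1.
Base step (r = 1): A(1) = -13, and the closed form gives -13. They agree.
Suppose the result is true for r = k, so A(k) = (-3)^k(3k + 1) - 1.
Then A(k+1) = A(k) + ((-3)^k(-12k - 13)) = ((-3)^k(3k + 1) - 1) + ((-3)^k(-12k - 13)).
Simplifying, A(k+1) = -9(-3)^k·k - 12(-3)^k - 1 = (-3)^(k+1)(3(k+1) + 1) - 1,
which is the closed form with r = k+1.
Hence, by induction on r, the claim holds for every r ≥ 1.

A(r) = (-3)^r(3r + 1) - 1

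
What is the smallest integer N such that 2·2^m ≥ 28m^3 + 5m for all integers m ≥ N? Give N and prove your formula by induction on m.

At m = 15: 65536 < 94575, so the inequality fails and N ≥ 16. We prove 2·2^m ≥ 28m^3 + 5m for all m ≥ 16.
For the base case m = 16: 2·2^m = 131072 and 28m^3 + 5m = 114768, so 131072 ≥ 114768.
Inductive step: suppose the statement holds for some i ≥ 16, so 2·2^i ≥ 28i^3 + 5i.
Then 2·2^(i + 1) = 2·(2·2^i) ≥ 2·(28i^3 + 5i).
Also, for i ≥ 16 we have 2·(28i^3 + 5i) ≥ 28(i+1)^3 + 5(i+1), since 2·(28i^3 + 5i) − (28(i+1)^3 + 5(i+1)) = 28i^3 - 84i^2 - 79i - 33, which is nonnegative for all i ≥ 16.
Combining, 2·2^(i + 1) ≥ 28(i+1)^3 + 5(i+1).
This completes the induction.
Hence the smallest such N is 16.

N = 16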